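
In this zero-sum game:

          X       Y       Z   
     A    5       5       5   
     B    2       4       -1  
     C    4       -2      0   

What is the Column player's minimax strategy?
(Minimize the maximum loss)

Column should play X or Y or Z (all achieve the minimum), value = 5

Work:
Column player minimizes Row's maximum payoff:
Column X: max payoff to Row = 5
Column Y: max payoff to Row = 5
Column Z: max payoff to Row = 5
Minimum is 5, achieved by columns X, Y, Z (tied).
Each of X or Y or Z is a minimax strategy.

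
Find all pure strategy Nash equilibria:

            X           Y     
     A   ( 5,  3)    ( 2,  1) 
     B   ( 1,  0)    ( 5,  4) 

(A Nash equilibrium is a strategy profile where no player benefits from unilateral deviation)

Nash equilibrium: (A, X), (B, Y)

Work:
Best responses:
  P1 vs X: payoffs [5, 1] → best response A (payoff 5)
  P1 vs Y: payoffs [2, 5] → best response B (payoff 5)
  P2 vs A: payoffs [3, 1] → best response X (payoff 3)
  P2 vs B: payoffs [0, 4] → best response Y (payoff 4)
Mutual best responses: (A,X), (B,Y) → Nash equilibria.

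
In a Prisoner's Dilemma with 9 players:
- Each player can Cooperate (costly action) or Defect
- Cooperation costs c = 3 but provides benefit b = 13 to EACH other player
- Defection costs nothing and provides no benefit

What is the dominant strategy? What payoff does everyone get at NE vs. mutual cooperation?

Dominant: Defect; NE payoff = 0; Coop payoff = 101

Work:
Defect dominates (saves cost c = 3, benefit to others is external)
NE: All defect → everyone gets 0
If all cooperate: each receives (8)×13 - 3 = 101
Social dilemma: 101 > 0 but NE gives 0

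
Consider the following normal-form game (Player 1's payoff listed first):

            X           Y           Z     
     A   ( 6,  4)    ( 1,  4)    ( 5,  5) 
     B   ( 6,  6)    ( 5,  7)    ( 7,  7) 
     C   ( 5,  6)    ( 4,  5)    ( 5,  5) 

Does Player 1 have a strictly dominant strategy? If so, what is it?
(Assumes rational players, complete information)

No strictly dominant strategy exists for Player 1

Work:
A strategy strictly dominates another if it gives a strictly higher payoff against every opponent action. Compare each pair of P1's strategies column-by-column:
  A vs B: [6 vs 6, 1 vs 5, 5 vs 7] → A does not strictly dominate B (column X: 6 ≤ 6)
  A vs C: [6 vs 5, 1 vs 4, 5 vs 5] → A does not strictly dominate C (column Y: 1 ≤ 4)
  B vs A: [6 vs 6, 5 vs 1, 7 vs 5] → B does not strictly dominate A (column X: 6 ≤ 6)
  B vs C: [6 vs 5, 5 vs 4, 7 vs 5] → B strictly dominates C
  C vs A: [5 vs 6, 4 vs 1, 5 vs 5] → C does not strictly dominate A (column X: 5 ≤ 6)
  C vs B: [5 vs 6, 4 vs 5, 5 vs 7] → C does not strictly dominate B (column X: 5 ≤ 6)
No single strategy strictly dominates all others → no strictly dominant strategy.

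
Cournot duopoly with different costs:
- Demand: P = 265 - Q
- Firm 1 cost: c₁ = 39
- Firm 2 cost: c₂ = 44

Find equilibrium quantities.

q₁* = 77.0, q₂* = 72.0

Work:
Reaction: q₁ = (265 - 39 - q₂)/2
Reaction: q₂ = (265 - 44 - q₁)/2
Solve simultaneously:
q₁* = (265 - 2×39 + 44)/3 = 77.0
q₂* = (265 - 2×44 + 39)/3 = 72.0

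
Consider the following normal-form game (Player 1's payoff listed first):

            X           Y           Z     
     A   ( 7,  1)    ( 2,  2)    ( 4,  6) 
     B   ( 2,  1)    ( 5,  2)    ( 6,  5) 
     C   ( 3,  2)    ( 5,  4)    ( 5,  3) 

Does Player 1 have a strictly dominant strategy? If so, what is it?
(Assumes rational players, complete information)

No strictly dominant strategy exists for Player 1

Work:
A strategy strictly dominates another if it gives a strictly higher payoff against every opponent action. Compare each pair of P1's strategies column-by-column:
  A vs B: [7 vs 2, 2 vs 5, 4 vs 6] → A does not strictly dominate B (column Y: 2 ≤ 5)
  A vs C: [7 vs 3, 2 vs 5, 4 vs 5] → A does not strictly dominate C (column Y: 2 ≤ 5)
  B vs A: [2 vs 7, 5 vs 2, 6 vs 4] → B does not strictly dominate A (column X: 2 ≤ 7)
  B vs C: [2 vs 3, 5 vs 5, 6 vs 5] → B does not strictly dominate C (column X: 2 ≤ 3)
  C vs A: [3 vs 7, 5 vs 2, 5 vs 4] → C does not strictly dominate A (column X: 3 ≤ 7)
  C vs B: [3 vs 2, 5 vs 5, 5 vs 6] → C does not strictly dominate B (column Y: 5 ≤ 5)
No single strategy strictly dominates all others → no strictly dominant strategy.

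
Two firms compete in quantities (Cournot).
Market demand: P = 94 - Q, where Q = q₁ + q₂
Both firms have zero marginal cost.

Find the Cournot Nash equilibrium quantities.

q₁* = q₂* = 31.33; P* = 31.33

Work:
Profit: π_i = P·q_i = (a - q_i - q_j)·q_i
FOC: ∂π_i/∂q_i = a - 2q_i - q_j = 0
Reaction function: q_i = (94 - q_j)/2
Symmetry: q* = 94/3 = 31.33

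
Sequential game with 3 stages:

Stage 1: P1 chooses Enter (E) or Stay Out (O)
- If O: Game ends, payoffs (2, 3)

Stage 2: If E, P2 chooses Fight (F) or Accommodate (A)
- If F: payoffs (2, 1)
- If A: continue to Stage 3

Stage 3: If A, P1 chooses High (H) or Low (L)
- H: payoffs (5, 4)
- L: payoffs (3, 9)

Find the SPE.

SPE: (E, A, H); Outcome (5, 4)

Work:
Stage 3: P1 chooses H (5 vs 3)
Stage 2: P2: F->1, A->4 (anticipating H). Choose A
Stage 1: P1: O->2, E->5 (anticipating A, H). Choose E
SPE path: E -> A -> H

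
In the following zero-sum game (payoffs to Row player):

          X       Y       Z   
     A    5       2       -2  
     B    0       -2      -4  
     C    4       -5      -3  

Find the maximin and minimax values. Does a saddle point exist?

Maximin = -2, Minimax = -2, Saddle: True

Work:
Row minimums: [-2, -4, -5] → maximin = -2
Column maximums: [5, 2, -2] → minimax = -2
Saddle point exists! Game value = -2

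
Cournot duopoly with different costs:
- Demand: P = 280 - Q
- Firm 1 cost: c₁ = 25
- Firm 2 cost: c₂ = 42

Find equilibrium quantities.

q₁* = 90.67, q₂* = 73.67

Work:
Reaction: q₁ = (280 - 25 - q₂)/2
Reaction: q₂ = (280 - 42 - q₁)/2
Solve simultaneously:
q₁* = (280 - 2×25 + 42)/3 = 90.67
q₂* = (280 - 2×42 + 25)/3 = 73.67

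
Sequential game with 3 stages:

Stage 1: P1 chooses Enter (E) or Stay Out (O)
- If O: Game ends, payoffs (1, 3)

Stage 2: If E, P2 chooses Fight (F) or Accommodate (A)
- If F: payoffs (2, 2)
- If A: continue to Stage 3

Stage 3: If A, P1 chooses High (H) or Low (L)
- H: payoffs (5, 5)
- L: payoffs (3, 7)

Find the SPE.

SPE: (E, A, H); Outcome (5, 5)

Work:
Stage 3: P1 chooses H (5 vs 3)
Stage 2: P2: F->2, A->5 (anticipating H). Choose A
Stage 1: P1: O->1, E->5 (anticipating A, H). Choose E
SPE path: E -> A -> H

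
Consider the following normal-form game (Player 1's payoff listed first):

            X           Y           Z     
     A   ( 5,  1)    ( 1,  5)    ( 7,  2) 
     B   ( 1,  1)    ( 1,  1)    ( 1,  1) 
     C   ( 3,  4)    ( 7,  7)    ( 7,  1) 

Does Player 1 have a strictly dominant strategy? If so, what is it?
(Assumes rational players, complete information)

No strictly dominant strategy exists for Player 1

Work:
A strategy strictly dominates another if it gives a strictly higher payoff against every opponent action. Compare each pair of P1's strategies column-by-column:
  A vs B: [5 vs 1, 1 vs 1, 7 vs 1] → A does not strictly dominate B (column Y: 1 ≤ 1)
  A vs C: [5 vs 3, 1 vs 7, 7 vs 7] → A does not strictly dominate C (column Y: 1 ≤ 7)
  B vs A: [1 vs 5, 1 vs 1, 1 vs 7] → B does not strictly dominate A (column X: 1 ≤ 5)
  B vs C: [1 vs 3, 1 vs 7, 1 vs 7] → B does not strictly dominate C (column X: 1 ≤ 3)
  C vs A: [3 vs 5, 7 vs 1, 7 vs 7] → C does not strictly dominate A (column X: 3 ≤ 5)
  C vs B: [3 vs 1, 7 vs 1, 7 vs 1] → C strictly dominates B
No single strategy strictly dominates all others → no strictly dominant strategy.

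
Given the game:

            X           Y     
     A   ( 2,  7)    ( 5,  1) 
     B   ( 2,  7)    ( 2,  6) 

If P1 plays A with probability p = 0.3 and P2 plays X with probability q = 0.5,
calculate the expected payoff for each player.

E[P1] = 2.45, E[P2] = 5.75

Work:
E[P1] = p·q·π₁(A,X) + p·(1-q)·π₁(A,Y) + (1-p)·q·π₁(B,X) + (1-p)·(1-q)·π₁(B,Y)
= 0.3·0.5·2 + 0.3·0.5·5 + 0.7·0.5·2 + 0.7·0.5·2
= 2.45

E[P2] = 5.75 (similar calculation)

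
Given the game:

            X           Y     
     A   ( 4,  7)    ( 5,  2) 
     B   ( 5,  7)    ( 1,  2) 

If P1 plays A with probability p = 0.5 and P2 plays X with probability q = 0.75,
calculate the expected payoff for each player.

E[P1] = 4.125, E[P2] = 5.75

Work:
E[P1] = p·q·π₁(A,X) + p·(1-q)·π₁(A,Y) + (1-p)·q·π₁(B,X) + (1-p)·(1-q)·π₁(B,Y)
= 0.5·0.75·4 + 0.5·0.25·5 + 0.5·0.75·5 + 0.5·0.25·1
= 4.125

E[P2] = 5.75 (similar calculation)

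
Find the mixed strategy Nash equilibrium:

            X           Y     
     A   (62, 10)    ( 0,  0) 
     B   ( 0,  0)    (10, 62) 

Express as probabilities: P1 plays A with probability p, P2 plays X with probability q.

p = 0.8611, q = 0.1389

Work:
Find probabilities that make opponent indifferent:
P2 chooses q to make P1 indifferent between A and B
P1 chooses p to make P2 indifferent between X and Y
Mixed NE: P1 plays (A: 0.8611, B: 0.1389), P2 plays (X: 0.1389, Y: 0.8611)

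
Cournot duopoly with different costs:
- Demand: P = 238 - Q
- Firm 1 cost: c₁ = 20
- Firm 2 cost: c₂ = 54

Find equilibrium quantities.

q₁* = 84.0, q₂* = 50.0

Work:
Reaction: q₁ = (238 - 20 - q₂)/2
Reaction: q₂ = (238 - 54 - q₁)/2
Solve simultaneously:
q₁* = (238 - 2×20 + 54)/3 = 84.0
q₂* = (238 - 2×54 + 20)/3 = 50.0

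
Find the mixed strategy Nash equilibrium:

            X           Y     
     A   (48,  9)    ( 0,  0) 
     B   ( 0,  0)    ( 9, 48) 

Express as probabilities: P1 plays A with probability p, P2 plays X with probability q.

p = 0.8421, q = 0.1579

Work:
Find probabilities that make opponent indifferent:
P2 chooses q to make P1 indifferent between A and B
P1 chooses p to make P2 indifferent between X and Y
Mixed NE: P1 plays (A: 0.8421, B: 0.1579), P2 plays (X: 0.1579, Y: 0.8421)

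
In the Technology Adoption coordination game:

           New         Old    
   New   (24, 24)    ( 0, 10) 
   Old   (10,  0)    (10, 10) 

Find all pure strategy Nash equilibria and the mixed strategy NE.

Pure NE: (New, New) and (Old, Old); Mixed NE: p = 0.4167, q = 0.4167

Work:
Check pure NE:
(New, New): (24, 24) - no unilateral deviation beneficial
(Old, Old): (10, 10) - no unilateral deviation beneficial
Mixed NE: P1 plays New with p = 0.4167, P2 plays New with q = 0.4167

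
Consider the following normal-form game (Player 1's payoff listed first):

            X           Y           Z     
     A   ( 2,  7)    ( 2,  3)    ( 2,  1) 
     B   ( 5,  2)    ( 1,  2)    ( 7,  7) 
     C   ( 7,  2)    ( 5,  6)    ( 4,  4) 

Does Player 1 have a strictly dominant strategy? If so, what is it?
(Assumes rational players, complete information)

No strictly dominant strategy exists for Player 1

Work:
A strategy strictly dominates another if it gives a strictly higher payoff against every opponent action. Compare each pair of P1's strategies column-by-column:
  A vs B: [2 vs 5, 2 vs 1, 2 vs 7] → A does not strictly dominate B (column X: 2 ≤ 5)
  A vs C: [2 vs 7, 2 vs 5, 2 vs 4] → A does not strictly dominate C (column X: 2 ≤ 7)
  B vs A: [5 vs 2, 1 vs 2, 7 vs 2] → B does not strictly dominate A (column Y: 1 ≤ 2)
  B vs C: [5 vs 7, 1 vs 5, 7 vs 4] → B does not strictly dominate C (column X: 5 ≤ 7)
  C vs A: [7 vs 2, 5 vs 2, 4 vs 2] → C strictly dominates A
  C vs B: [7 vs 5, 5 vs 1, 4 vs 7] → C does not strictly dominate B (column Z: 4 ≤ 7)
No single strategy strictly dominates all others → no strictly dominant strategy.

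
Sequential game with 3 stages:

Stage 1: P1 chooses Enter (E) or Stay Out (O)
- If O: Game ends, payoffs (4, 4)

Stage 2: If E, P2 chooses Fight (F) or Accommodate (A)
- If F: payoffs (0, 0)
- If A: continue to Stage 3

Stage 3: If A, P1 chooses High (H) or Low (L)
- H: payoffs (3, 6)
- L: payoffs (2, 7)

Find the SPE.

SPE: (O, A, H); Outcome (4, 4)

Work:
Stage 3: P1 chooses H (3 vs 2)
Stage 2: P2: F->0, A->6 (anticipating H). Choose A
Stage 1: P1: O->4, E->3 (anticipating A, H). Choose O
SPE path: O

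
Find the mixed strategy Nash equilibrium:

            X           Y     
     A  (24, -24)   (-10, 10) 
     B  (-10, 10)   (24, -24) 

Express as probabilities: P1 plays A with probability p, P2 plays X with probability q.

p = 0.5, q = 0.5

Work:
Find probabilities that make opponent indifferent:
P2 chooses q to make P1 indifferent between A and B
P1 chooses p to make P2 indifferent between X and Y
Mixed NE: P1 plays (A: 0.5, B: 0.5), P2 plays (X: 0.5, Y: 0.5)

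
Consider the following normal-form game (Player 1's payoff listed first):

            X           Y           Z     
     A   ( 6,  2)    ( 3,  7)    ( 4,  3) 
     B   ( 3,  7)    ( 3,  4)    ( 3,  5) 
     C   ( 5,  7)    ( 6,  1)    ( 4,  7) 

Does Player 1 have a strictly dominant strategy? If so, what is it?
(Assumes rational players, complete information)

No strictly dominant strategy exists for Player 1

Work:
A strategy strictly dominates another if it gives a strictly higher payoff against every opponent action. Compare each pair of P1's strategies column-by-column:
  A vs B: [6 vs 3, 3 vs 3, 4 vs 3] → A does not strictly dominate B (column Y: 3 ≤ 3)
  A vs C: [6 vs 5, 3 vs 6, 4 vs 4] → A does not strictly dominate C (column Y: 3 ≤ 6)
  B vs A: [3 vs 6, 3 vs 3, 3 vs 4] → B does not strictly dominate A (column X: 3 ≤ 6)
  B vs C: [3 vs 5, 3 vs 6, 3 vs 4] → B does not strictly dominate C (column X: 3 ≤ 5)
  C vs A: [5 vs 6, 6 vs 3, 4 vs 4] → C does not strictly dominate A (column X: 5 ≤ 6)
  C vs B: [5 vs 3, 6 vs 3, 4 vs 3] → C strictly dominates B
No single strategy strictly dominates all others → no strictly dominant strategy.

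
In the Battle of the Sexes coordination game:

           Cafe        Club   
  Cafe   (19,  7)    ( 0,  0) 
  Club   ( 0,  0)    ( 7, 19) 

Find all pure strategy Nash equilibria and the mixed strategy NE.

Pure NE: (Cafe, Cafe) and (Club, Club); Mixed NE: p = 0.7308, q = 0.2692

Work:
Check pure NE:
(Cafe, Cafe): (19, 7) - no unilateral deviation beneficial
(Club, Club): (7, 19) - no unilateral deviation beneficial
Mixed NE: P1 plays Cafe with p = 0.7308, P2 plays Cafe with q = 0.2692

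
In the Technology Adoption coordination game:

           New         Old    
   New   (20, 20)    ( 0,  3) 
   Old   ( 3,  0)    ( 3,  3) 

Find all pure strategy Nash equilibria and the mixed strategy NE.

Pure NE: (New, New) and (Old, Old); Mixed NE: p = 0.15, q = 0.15

Work:
Check pure NE:
(New, New): (20, 20) - no unilateral deviation beneficial
(Old, Old): (3, 3) - no unilateral deviation beneficial
Mixed NE: P1 plays New with p = 0.15, P2 plays New with q = 0.15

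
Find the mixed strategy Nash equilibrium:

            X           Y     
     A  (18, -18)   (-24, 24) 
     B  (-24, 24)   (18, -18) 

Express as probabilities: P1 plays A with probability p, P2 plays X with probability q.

p = 0.5, q = 0.5

Work:
Find probabilities that make opponent indifferent:
P2 chooses q to make P1 indifferent between A and B
P1 chooses p to make P2 indifferent between X and Y
Mixed NE: P1 plays (A: 0.5, B: 0.5), P2 plays (X: 0.5, Y: 0.5)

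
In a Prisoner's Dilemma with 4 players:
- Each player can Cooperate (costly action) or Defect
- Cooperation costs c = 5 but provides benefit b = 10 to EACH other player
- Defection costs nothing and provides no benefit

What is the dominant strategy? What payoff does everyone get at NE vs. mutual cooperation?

Dominant: Defect; NE payoff = 0; Coop payoff = 25

Work:
Defect dominates (saves cost c = 5, benefit to others is external)
NE: All defect → everyone gets 0
If all cooperate: each receives (3)×10 - 5 = 25
Social dilemma: 25 > 0 but NE gives 0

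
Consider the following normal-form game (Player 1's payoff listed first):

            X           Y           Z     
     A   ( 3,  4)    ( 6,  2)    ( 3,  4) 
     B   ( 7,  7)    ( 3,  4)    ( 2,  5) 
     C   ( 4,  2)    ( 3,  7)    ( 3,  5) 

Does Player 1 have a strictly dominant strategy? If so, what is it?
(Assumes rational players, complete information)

No strictly dominant strategy exists for Player 1

Work:
A strategy strictly dominates another if it gives a strictly higher payoff against every opponent action. Compare each pair of P1's strategies column-by-column:
  A vs B: [3 vs 7, 6 vs 3, 3 vs 2] → A does not strictly dominate B (column X: 3 ≤ 7)
  A vs C: [3 vs 4, 6 vs 3, 3 vs 3] → A does not strictly dominate C (column X: 3 ≤ 4)
  B vs A: [7 vs 3, 3 vs 6, 2 vs 3] → B does not strictly dominate A (column Y: 3 ≤ 6)
  B vs C: [7 vs 4, 3 vs 3, 2 vs 3] → B does not strictly dominate C (column Y: 3 ≤ 3)
  C vs A: [4 vs 3, 3 vs 6, 3 vs 3] → C does not strictly dominate A (column Y: 3 ≤ 6)
  C vs B: [4 vs 7, 3 vs 3, 3 vs 2] → C does not strictly dominate B (column X: 4 ≤ 7)
No single strategy strictly dominates all others → no strictly dominant strategy.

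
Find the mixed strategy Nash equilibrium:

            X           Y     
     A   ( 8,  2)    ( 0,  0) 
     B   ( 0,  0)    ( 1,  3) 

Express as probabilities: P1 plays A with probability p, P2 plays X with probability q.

p = 0.6, q = 0.1111

Work:
Find probabilities that make opponent indifferent:
P2 chooses q to make P1 indifferent between A and B
P1 chooses p to make P2 indifferent between X and Y
Mixed NE: P1 plays (A: 0.6, B: 0.4), P2 plays (X: 0.1111, Y: 0.8889)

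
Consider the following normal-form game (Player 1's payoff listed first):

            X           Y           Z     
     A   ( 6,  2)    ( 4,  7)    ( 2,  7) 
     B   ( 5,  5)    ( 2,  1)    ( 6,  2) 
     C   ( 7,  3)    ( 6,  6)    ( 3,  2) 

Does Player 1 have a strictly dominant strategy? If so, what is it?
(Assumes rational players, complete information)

No strictly dominant strategy exists for Player 1

Work:
A strategy strictly dominates another if it gives a strictly higher payoff against every opponent action. Compare each pair of P1's strategies column-by-column:
  A vs B: [6 vs 5, 4 vs 2, 2 vs 6] → A does not strictly dominate B (column Z: 2 ≤ 6)
  A vs C: [6 vs 7, 4 vs 6, 2 vs 3] → A does not strictly dominate C (column X: 6 ≤ 7)
  B vs A: [5 vs 6, 2 vs 4, 6 vs 2] → B does not strictly dominate A (column X: 5 ≤ 6)
  B vs C: [5 vs 7, 2 vs 6, 6 vs 3] → B does not strictly dominate C (column X: 5 ≤ 7)
  C vs A: [7 vs 6, 6 vs 4, 3 vs 2] → C strictly dominates A
  C vs B: [7 vs 5, 6 vs 2, 3 vs 6] → C does not strictly dominate B (column Z: 3 ≤ 6)
No single strategy strictly dominates all others → no strictly dominant strategy.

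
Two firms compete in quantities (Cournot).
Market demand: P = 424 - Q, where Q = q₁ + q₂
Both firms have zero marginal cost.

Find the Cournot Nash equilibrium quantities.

q₁* = q₂* = 141.33; P* = 141.33

Work:
Profit: π_i = P·q_i = (a - q_i - q_j)·q_i
FOC: ∂π_i/∂q_i = a - 2q_i - q_j = 0
Reaction function: q_i = (424 - q_j)/2
Symmetry: q* = 424/3 = 141.33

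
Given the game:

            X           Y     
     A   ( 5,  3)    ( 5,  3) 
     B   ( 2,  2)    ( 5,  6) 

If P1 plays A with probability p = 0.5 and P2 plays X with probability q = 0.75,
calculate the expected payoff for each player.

E[P1] = 3.875, E[P2] = 3.0

Work:
E[P1] = p·q·π₁(A,X) + p·(1-q)·π₁(A,Y) + (1-p)·q·π₁(B,X) + (1-p)·(1-q)·π₁(B,Y)
= 0.5·0.75·5 + 0.5·0.25·5 + 0.5·0.75·2 + 0.5·0.25·5
= 3.875

E[P2] = 3.0 (similar calculation)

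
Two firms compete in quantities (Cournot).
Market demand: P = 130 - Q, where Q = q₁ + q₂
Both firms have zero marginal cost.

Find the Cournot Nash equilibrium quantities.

q₁* = q₂* = 43.33; P* = 43.33

Work:
Profit: π_i = P·q_i = (a - q_i - q_j)·q_i
FOC: ∂π_i/∂q_i = a - 2q_i - q_j = 0
Reaction function: q_i = (130 - q_j)/2
Symmetry: q* = 130/3 = 43.33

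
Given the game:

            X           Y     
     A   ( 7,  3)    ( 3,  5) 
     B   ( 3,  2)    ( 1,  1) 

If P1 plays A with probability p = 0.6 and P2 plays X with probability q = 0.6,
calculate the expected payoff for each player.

E[P1] = 4.12, E[P2] = 2.92

Work:
E[P1] = p·q·π₁(A,X) + p·(1-q)·π₁(A,Y) + (1-p)·q·π₁(B,X) + (1-p)·(1-q)·π₁(B,Y)
= 0.6·0.6·7 + 0.6·0.4·3 + 0.4·0.6·3 + 0.4·0.4·1
= 4.12

E[P2] = 2.92 (similar calculation)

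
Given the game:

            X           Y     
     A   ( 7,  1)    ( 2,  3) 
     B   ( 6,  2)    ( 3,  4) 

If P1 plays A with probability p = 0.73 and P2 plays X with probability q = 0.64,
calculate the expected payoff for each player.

E[P1] = 5.1244, E[P2] = 1.99

Work:
E[P1] = p·q·π₁(A,X) + p·(1-q)·π₁(A,Y) + (1-p)·q·π₁(B,X) + (1-p)·(1-q)·π₁(B,Y)
= 0.73·0.64·7 + 0.73·0.36·2 + 0.27·0.64·6 + 0.27·0.36·3
= 5.1244

E[P2] = 1.99 (similar calculation)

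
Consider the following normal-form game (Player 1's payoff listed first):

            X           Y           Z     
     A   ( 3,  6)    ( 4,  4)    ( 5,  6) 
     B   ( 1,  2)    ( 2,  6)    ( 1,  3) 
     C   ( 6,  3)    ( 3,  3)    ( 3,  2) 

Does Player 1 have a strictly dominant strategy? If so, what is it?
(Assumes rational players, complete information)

No strictly dominant strategy exists for Player 1

Work:
A strategy strictly dominates another if it gives a strictly higher payoff against every opponent action. Compare each pair of P1's strategies column-by-column:
  A vs B: [3 vs 1, 4 vs 2, 5 vs 1] → A strictly dominates B
  A vs C: [3 vs 6, 4 vs 3, 5 vs 3] → A does not strictly dominate C (column X: 3 ≤ 6)
  B vs A: [1 vs 3, 2 vs 4, 1 vs 5] → B does not strictly dominate A (column X: 1 ≤ 3)
  B vs C: [1 vs 6, 2 vs 3, 1 vs 3] → B does not strictly dominate C (column X: 1 ≤ 6)
  C vs A: [6 vs 3, 3 vs 4, 3 vs 5] → C does not strictly dominate A (column Y: 3 ≤ 4)
  C vs B: [6 vs 1, 3 vs 2, 3 vs 1] → C strictly dominates B
No single strategy strictly dominates all others → no strictly dominant strategy.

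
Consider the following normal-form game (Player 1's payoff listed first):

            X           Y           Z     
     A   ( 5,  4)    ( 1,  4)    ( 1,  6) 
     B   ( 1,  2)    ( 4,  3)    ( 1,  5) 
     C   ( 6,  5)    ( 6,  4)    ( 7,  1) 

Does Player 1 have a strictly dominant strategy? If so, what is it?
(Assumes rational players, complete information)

Yes, Player 1's strictly dominant strategy is C

Work:
A strategy strictly dominates another if it gives a strictly higher payoff against every opponent action. Compare each pair of P1's strategies column-by-column:
  A vs B: [5 vs 1, 1 vs 4, 1 vs 1] → A does not strictly dominate B (column Y: 1 ≤ 4)
  A vs C: [5 vs 6, 1 vs 6, 1 vs 7] → A does not strictly dominate C (column X: 5 ≤ 6)
  B vs A: [1 vs 5, 4 vs 1, 1 vs 1] → B does not strictly dominate A (column X: 1 ≤ 5)
  B vs C: [1 vs 6, 4 vs 6, 1 vs 7] → B does not strictly dominate C (column X: 1 ≤ 6)
  C vs A: [6 vs 5, 6 vs 1, 7 vs 1] → C strictly dominates A
  C vs B: [6 vs 1, 6 vs 4, 7 vs 1] → C strictly dominates B
C strictly dominates every other strategy → strictly dominant.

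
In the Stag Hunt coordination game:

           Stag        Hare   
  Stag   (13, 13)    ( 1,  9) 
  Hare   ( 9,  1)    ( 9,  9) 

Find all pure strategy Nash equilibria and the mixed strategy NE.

Pure NE: (Stag, Stag) and (Hare, Hare); Mixed NE: p = 0.6667, q = 0.6667

Work:
Check pure NE:
(Stag, Stag): (13, 13) - no unilateral deviation beneficial
(Hare, Hare): (9, 9) - no unilateral deviation beneficial
Mixed NE: P1 plays Stag with p = 0.6667, P2 plays Stag with q = 0.6667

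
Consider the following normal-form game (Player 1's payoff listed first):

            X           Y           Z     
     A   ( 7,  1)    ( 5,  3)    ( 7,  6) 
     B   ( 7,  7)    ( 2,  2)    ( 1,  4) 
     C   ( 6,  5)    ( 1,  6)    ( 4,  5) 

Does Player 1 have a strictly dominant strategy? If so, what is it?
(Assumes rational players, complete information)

No strictly dominant strategy exists for Player 1

Work:
A strategy strictly dominates another if it gives a strictly higher payoff against every opponent action. Compare each pair of P1's strategies column-by-column:
  A vs B: [7 vs 7, 5 vs 2, 7 vs 1] → A does not strictly dominate B (column X: 7 ≤ 7)
  A vs C: [7 vs 6, 5 vs 1, 7 vs 4] → A strictly dominates C
  B vs A: [7 vs 7, 2 vs 5, 1 vs 7] → B does not strictly dominate A (column X: 7 ≤ 7)
  B vs C: [7 vs 6, 2 vs 1, 1 vs 4] → B does not strictly dominate C (column Z: 1 ≤ 4)
  C vs A: [6 vs 7, 1 vs 5, 4 vs 7] → C does not strictly dominate A (column X: 6 ≤ 7)
  C vs B: [6 vs 7, 1 vs 2, 4 vs 1] → C does not strictly dominate B (column X: 6 ≤ 7)
No single strategy strictly dominates all others → no strictly dominant strategy.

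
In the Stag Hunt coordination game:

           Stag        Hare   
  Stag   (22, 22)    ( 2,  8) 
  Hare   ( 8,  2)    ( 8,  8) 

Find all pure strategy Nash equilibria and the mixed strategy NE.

Pure NE: (Stag, Stag) and (Hare, Hare); Mixed NE: p = 0.3, q = 0.3

Work:
Check pure NE:
(Stag, Stag): (22, 22) - no unilateral deviation beneficial
(Hare, Hare): (8, 8) - no unilateral deviation beneficial
Mixed NE: P1 plays Stag with p = 0.3, P2 plays Stag with q = 0.3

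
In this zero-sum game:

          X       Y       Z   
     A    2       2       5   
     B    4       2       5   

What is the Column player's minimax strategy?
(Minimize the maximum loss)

Column should play Y, value = 2

Work:
Column player minimizes Row's maximum payoff:
Column X: max payoff to Row = 4
Column Y: max payoff to Row = 2
Column Z: max payoff to Row = 5
Minimum is 2, achieved by column Y.
Minimax strategy: Y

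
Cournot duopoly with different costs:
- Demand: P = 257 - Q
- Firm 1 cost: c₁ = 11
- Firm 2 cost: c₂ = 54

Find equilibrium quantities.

q₁* = 96.33, q₂* = 53.33

Work:
Reaction: q₁ = (257 - 11 - q₂)/2
Reaction: q₂ = (257 - 54 - q₁)/2
Solve simultaneously:
q₁* = (257 - 2×11 + 54)/3 = 96.33
q₂* = (257 - 2×54 + 11)/3 = 53.33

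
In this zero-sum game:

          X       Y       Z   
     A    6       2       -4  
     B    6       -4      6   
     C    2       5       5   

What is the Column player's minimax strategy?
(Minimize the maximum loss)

Column should play Y, value = 5

Work:
Column player minimizes Row's maximum payoff:
Column X: max payoff to Row = 6
Column Y: max payoff to Row = 5
Column Z: max payoff to Row = 6
Minimum is 5, achieved by column Y.
Minimax strategy: Y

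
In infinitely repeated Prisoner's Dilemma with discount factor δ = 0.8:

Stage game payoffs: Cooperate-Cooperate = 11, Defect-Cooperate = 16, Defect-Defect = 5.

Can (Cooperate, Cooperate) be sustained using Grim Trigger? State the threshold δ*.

δ* = 0.4545; since δ = 0.8 ≥ 0.4545, cooperation can be sustained

Work:
For Grim Trigger:
Cooperate forever: 11/(1-δ)
Defect then punished: 16 + 5·δ/(1-δ)
Need: 11/(1-δ) ≥ 16 + 5·δ/(1-δ)
Solving: δ ≥ (T-R)/(T-P) = (16-11)/(16-5) = 0.4545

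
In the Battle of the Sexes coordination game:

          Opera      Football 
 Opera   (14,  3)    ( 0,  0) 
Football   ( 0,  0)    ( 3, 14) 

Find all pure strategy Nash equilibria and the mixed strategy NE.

Pure NE: (Opera, Opera) and (Football, Football); Mixed NE: p = 0.8235, q = 0.1765

Work:
Check pure NE:
(Opera, Opera): (14, 3) - no unilateral deviation beneficial
(Football, Football): (3, 14) - no unilateral deviation beneficial
Mixed NE: P1 plays Opera with p = 0.8235, P2 plays Opera with q = 0.1765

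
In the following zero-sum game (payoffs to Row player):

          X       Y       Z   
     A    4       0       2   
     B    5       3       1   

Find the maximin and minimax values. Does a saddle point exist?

Maximin = 1, Minimax = 2, Saddle: False

Work:
Row minimums: [0, 1] → maximin = 1
Column maximums: [5, 3, 2] → minimax = 2
No saddle point (maximin ≠ minimax). Mixed strategy needed.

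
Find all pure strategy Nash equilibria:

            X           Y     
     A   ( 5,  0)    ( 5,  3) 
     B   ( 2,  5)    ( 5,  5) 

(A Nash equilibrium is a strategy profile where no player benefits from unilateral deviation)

Nash equilibrium: (A, Y), (B, Y)

Work:
Best responses:
  P1 vs X: payoffs [5, 2] → best response A (payoff 5)
  P1 vs Y: payoffs [5, 5] → best response A/B (payoff 5)
  P2 vs A: payoffs [0, 3] → best response Y (payoff 3)
  P2 vs B: payoffs [5, 5] → best response X/Y (payoff 5)
Mutual best responses: (A,Y), (B,Y) → Nash equilibria.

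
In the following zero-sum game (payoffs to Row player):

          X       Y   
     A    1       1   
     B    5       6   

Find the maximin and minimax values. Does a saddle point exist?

Maximin = 5, Minimax = 5, Saddle: True

Work:
Row minimums: [1, 5] → maximin = 5
Column maximums: [5, 6] → minimax = 5
Saddle point exists! Game value = 5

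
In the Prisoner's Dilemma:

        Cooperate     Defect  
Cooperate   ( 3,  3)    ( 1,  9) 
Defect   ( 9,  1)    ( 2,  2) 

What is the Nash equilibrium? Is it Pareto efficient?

(Defect, Defect) is NE; not Pareto efficient

Work:
Defect dominates Cooperate for both players:
If P2 cooperates: Defect (9) > Cooperate (3)
If P2 defects: Defect (2) > Cooperate (1)
NE: (Defect, Defect) with payoff (2, 2)
But (Cooperate, Cooperate) = (3, 3) Pareto dominates (2, 2)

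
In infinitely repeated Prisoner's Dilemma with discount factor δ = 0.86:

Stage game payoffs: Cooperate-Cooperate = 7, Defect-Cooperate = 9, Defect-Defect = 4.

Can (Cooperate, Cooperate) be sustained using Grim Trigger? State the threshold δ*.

δ* = 0.4; since δ = 0.86 ≥ 0.4, cooperation can be sustained

Work:
For Grim Trigger:
Cooperate forever: 7/(1-δ)
Defect then punished: 9 + 4·δ/(1-δ)
Need: 7/(1-δ) ≥ 9 + 4·δ/(1-δ)
Solving: δ ≥ (T-R)/(T-P) = (9-7)/(9-4) = 0.4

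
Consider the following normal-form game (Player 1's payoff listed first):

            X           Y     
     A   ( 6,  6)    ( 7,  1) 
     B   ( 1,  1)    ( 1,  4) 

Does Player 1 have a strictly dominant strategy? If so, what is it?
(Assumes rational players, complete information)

Yes, Player 1's strictly dominant strategy is A

Work:
A strategy strictly dominates another if it gives a strictly higher payoff against every opponent action. Compare each pair of P1's strategies column-by-column:
  A vs B: [6 vs 1, 7 vs 1] → A strictly dominates B
  B vs A: [1 vs 6, 1 vs 7] → B does not strictly dominate A (column X: 1 ≤ 6)
A strictly dominates every other strategy → strictly dominant.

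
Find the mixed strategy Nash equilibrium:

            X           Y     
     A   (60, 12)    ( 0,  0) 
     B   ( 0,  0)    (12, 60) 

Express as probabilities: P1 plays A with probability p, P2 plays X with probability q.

p = 0.8333, q = 0.1667

Work:
Find probabilities that make opponent indifferent:
P2 chooses q to make P1 indifferent between A and B
P1 chooses p to make P2 indifferent between X and Y
Mixed NE: P1 plays (A: 0.8333, B: 0.1667), P2 plays (X: 0.1667, Y: 0.8333)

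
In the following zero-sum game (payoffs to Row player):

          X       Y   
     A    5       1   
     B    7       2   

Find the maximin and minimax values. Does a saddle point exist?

Maximin = 2, Minimax = 2, Saddle: True

Work:
Row minimums: [1, 2] → maximin = 2
Column maximums: [7, 2] → minimax = 2
Saddle point exists! Game value = 2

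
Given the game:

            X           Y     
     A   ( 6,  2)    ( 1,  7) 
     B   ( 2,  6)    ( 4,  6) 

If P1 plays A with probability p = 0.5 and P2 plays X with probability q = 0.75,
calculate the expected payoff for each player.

E[P1] = 3.625, E[P2] = 4.625

Work:
E[P1] = p·q·π₁(A,X) + p·(1-q)·π₁(A,Y) + (1-p)·q·π₁(B,X) + (1-p)·(1-q)·π₁(B,Y)
= 0.5·0.75·6 + 0.5·0.25·1 + 0.5·0.75·2 + 0.5·0.25·4
= 3.625

E[P2] = 4.625 (similar calculation)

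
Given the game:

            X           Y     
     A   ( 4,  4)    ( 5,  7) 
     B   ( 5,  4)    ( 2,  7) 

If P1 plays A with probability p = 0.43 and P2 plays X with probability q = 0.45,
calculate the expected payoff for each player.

E[P1] = 3.866, E[P2] = 5.65

Work:
E[P1] = p·q·π₁(A,X) + p·(1-q)·π₁(A,Y) + (1-p)·q·π₁(B,X) + (1-p)·(1-q)·π₁(B,Y)
= 0.43·0.45·4 + 0.43·0.55·5 + 0.57·0.45·5 + 0.57·0.55·2
= 3.866

E[P2] = 5.65 (similar calculation)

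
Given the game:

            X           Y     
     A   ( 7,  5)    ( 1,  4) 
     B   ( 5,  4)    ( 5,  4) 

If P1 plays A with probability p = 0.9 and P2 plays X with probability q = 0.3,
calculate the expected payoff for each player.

E[P1] = 3.02, E[P2] = 4.27

Work:
E[P1] = p·q·π₁(A,X) + p·(1-q)·π₁(A,Y) + (1-p)·q·π₁(B,X) + (1-p)·(1-q)·π₁(B,Y)
= 0.9·0.3·7 + 0.9·0.7·1 + 0.1·0.3·5 + 0.1·0.7·5
= 3.02

E[P2] = 4.27 (similar calculation)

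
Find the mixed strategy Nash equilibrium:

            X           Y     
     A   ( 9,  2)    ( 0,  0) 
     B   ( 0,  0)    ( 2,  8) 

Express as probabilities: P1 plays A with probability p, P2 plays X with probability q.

p = 0.8, q = 0.1818

Work:
Find probabilities that make opponent indifferent:
P2 chooses q to make P1 indifferent between A and B
P1 chooses p to make P2 indifferent between X and Y
Mixed NE: P1 plays (A: 0.8, B: 0.2), P2 plays (X: 0.1818, Y: 0.8182)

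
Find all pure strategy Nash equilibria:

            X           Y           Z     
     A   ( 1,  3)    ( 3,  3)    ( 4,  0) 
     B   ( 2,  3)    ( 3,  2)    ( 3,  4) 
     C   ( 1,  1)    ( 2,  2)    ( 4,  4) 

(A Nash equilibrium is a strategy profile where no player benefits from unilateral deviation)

Nash equilibrium: (A, Y), (C, Z)

Work:
Best responses:
  P1 vs X: payoffs [1, 2, 1] → best response B (payoff 2)
  P1 vs Y: payoffs [3, 3, 2] → best response A/B (payoff 3)
  P1 vs Z: payoffs [4, 3, 4] → best response A/C (payoff 4)
  P2 vs A: payoffs [3, 3, 0] → best response X/Y (payoff 3)
  P2 vs B: payoffs [3, 2, 4] → best response Z (payoff 4)
  P2 vs C: payoffs [1, 2, 4] → best response Z (payoff 4)
Mutual best responses: (A,Y), (C,Z) → Nash equilibria.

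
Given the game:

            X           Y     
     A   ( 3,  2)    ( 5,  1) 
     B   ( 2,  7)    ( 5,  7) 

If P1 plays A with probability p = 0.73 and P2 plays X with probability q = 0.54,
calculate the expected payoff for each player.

E[P1] = 3.7742, E[P2] = 3.0142

Work:
E[P1] = p·q·π₁(A,X) + p·(1-q)·π₁(A,Y) + (1-p)·q·π₁(B,X) + (1-p)·(1-q)·π₁(B,Y)
= 0.73·0.54·3 + 0.73·0.46·5 + 0.27·0.54·2 + 0.27·0.46·5
= 3.7742

E[P2] = 3.0142 (similar calculation)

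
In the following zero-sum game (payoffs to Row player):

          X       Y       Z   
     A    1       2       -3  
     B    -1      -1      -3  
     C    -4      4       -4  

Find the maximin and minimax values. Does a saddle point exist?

Maximin = -3, Minimax = -3, Saddle: True

Work:
Row minimums: [-3, -3, -4] → maximin = -3
Column maximums: [1, 4, -3] → minimax = -3
Saddle point exists! Game value = -3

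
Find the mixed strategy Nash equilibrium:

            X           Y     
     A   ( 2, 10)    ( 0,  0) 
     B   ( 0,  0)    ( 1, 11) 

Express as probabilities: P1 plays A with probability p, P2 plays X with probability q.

p = 0.5238, q = 0.3333

Work:
Find probabilities that make opponent indifferent:
P2 chooses q to make P1 indifferent between A and B
P1 chooses p to make P2 indifferent between X and Y
Mixed NE: P1 plays (A: 0.5238, B: 0.4762), P2 plays (X: 0.3333, Y: 0.6667)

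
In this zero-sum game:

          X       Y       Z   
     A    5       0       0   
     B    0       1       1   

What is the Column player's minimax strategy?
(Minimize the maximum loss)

Column should play Y or Z (all achieve the minimum), value = 1

Work:
Column player minimizes Row's maximum payoff:
Column X: max payoff to Row = 5
Column Y: max payoff to Row = 1
Column Z: max payoff to Row = 1
Minimum is 1, achieved by columns Y, Z (tied).
Each of Y or Z is a minimax strategy.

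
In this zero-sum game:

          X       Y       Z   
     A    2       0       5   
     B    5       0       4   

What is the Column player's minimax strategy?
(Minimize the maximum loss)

Column should play Y, value = 0

Work:
Column player minimizes Row's maximum payoff:
Column X: max payoff to Row = 5
Column Y: max payoff to Row = 0
Column Z: max payoff to Row = 5
Minimum is 0, achieved by column Y.
Minimax strategy: Y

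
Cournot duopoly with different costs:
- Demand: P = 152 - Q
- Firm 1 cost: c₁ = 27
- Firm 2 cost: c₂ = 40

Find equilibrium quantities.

q₁* = 46.0, q₂* = 33.0

Work:
Reaction: q₁ = (152 - 27 - q₂)/2
Reaction: q₂ = (152 - 40 - q₁)/2
Solve simultaneously:
q₁* = (152 - 2×27 + 40)/3 = 46.0
q₂* = (152 - 2×40 + 27)/3 = 33.0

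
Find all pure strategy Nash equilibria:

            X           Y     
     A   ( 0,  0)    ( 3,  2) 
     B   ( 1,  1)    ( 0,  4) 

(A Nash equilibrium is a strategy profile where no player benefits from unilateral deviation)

Nash equilibrium: (A, Y)

Work:
Best responses:
  P1 vs X: payoffs [0, 1] → best response B (payoff 1)
  P1 vs Y: payoffs [3, 0] → best response A (payoff 3)
  P2 vs A: payoffs [0, 2] → best response Y (payoff 2)
  P2 vs B: payoffs [1, 4] → best response Y (payoff 4)
Mutual best responses: (A,Y) → Nash equilibria.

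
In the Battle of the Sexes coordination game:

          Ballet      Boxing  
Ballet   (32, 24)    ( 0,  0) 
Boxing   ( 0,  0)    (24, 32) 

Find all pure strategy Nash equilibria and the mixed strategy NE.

Pure NE: (Ballet, Ballet) and (Boxing, Boxing); Mixed NE: p = 0.5714, q = 0.4286

Work:
Check pure NE:
(Ballet, Ballet): (32, 24) - no unilateral deviation beneficial
(Boxing, Boxing): (24, 32) - no unilateral deviation beneficial
Mixed NE: P1 plays Ballet with p = 0.5714, P2 plays Ballet with q = 0.4286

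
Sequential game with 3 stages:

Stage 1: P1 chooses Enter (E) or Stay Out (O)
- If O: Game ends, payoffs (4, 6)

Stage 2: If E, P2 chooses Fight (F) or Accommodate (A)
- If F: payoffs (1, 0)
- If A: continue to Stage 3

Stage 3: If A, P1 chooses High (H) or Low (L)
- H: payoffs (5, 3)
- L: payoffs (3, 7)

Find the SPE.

SPE: (E, A, H); Outcome (5, 3)

Work:
Stage 3: P1 chooses H (5 vs 3)
Stage 2: P2: F->0, A->3 (anticipating H). Choose A
Stage 1: P1: O->4, E->5 (anticipating A, H). Choose E
SPE path: E -> A -> H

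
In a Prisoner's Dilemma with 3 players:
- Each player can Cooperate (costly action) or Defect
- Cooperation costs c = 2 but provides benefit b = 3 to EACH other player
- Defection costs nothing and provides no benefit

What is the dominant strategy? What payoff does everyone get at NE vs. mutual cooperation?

Dominant: Defect; NE payoff = 0; Coop payoff = 4

Work:
Defect dominates (saves cost c = 2, benefit to others is external)
NE: All defect → everyone gets 0
If all cooperate: each receives (2)×3 - 2 = 4
Social dilemma: 4 > 0 but NE gives 0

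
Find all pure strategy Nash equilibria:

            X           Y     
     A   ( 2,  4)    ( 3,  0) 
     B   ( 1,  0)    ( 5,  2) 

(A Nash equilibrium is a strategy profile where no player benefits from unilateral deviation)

Nash equilibrium: (A, X), (B, Y)

Work:
Best responses:
  P1 vs X: payoffs [2, 1] → best response A (payoff 2)
  P1 vs Y: payoffs [3, 5] → best response B (payoff 5)
  P2 vs A: payoffs [4, 0] → best response X (payoff 4)
  P2 vs B: payoffs [0, 2] → best response Y (payoff 2)
Mutual best responses: (A,X), (B,Y) → Nash equilibria.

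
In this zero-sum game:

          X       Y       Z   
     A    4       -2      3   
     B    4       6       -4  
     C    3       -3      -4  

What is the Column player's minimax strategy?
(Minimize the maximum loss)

Column should play Z, value = 3

Work:
Column player minimizes Row's maximum payoff:
Column X: max payoff to Row = 4
Column Y: max payoff to Row = 6
Column Z: max payoff to Row = 3
Minimum is 3, achieved by column Z.
Minimax strategy: Z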